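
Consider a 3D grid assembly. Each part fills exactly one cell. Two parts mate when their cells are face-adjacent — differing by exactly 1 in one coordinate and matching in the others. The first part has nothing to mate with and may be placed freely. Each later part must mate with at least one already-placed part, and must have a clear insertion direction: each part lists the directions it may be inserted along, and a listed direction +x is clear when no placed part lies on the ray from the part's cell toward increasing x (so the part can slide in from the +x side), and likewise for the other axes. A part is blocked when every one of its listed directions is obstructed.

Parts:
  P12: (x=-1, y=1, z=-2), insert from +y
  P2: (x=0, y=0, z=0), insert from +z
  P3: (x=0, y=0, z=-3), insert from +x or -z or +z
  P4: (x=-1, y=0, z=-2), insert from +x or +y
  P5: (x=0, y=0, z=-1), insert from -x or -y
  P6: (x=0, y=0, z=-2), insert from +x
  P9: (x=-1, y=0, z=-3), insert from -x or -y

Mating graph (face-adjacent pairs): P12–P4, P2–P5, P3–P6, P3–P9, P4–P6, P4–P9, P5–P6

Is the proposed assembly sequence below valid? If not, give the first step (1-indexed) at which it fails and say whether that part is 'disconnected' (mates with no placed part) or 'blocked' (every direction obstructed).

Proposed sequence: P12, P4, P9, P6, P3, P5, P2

1. P12@(-1, 1, -2) [+y clear] — {P12}
2. P4@(-1, 0, -2) [+x clear] — {P12, P4}
3. P9@(-1, 0, -3) [-x clear] — {P12, P4, P9}
4. P6@(0, 0, -2) [+x clear] — {P12, P4, P6, P9}
5. P3@(0, 0, -3) [+x clear] — {P12, P3, P4, P6, P9}
6. P5@(0, 0, -1) [-x clear] — {P12, P3, P4, P5, P6, P9}
7. P2@(0, 0, 0) [+z clear] — {P12, P2, P3, P4, P5, P6, P9}

Valid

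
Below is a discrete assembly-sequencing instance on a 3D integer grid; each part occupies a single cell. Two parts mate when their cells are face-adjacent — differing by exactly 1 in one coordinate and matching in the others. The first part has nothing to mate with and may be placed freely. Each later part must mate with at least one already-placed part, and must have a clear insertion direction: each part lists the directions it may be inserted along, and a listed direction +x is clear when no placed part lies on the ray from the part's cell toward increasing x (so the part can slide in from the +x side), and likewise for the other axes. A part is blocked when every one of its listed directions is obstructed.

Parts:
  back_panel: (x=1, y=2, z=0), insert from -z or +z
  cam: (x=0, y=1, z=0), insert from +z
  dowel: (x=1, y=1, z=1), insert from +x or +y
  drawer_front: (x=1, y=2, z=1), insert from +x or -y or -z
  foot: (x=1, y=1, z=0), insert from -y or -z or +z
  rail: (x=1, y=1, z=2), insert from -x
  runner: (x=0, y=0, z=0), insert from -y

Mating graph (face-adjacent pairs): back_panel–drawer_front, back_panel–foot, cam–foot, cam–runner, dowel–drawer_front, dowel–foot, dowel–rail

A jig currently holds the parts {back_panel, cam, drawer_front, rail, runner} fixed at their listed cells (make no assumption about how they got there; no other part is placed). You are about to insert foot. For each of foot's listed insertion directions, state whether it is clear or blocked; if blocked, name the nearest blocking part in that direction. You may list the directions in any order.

-y: ray from foot(1, 1, 0) has no placed part ⇒ clear
-z: ray from foot(1, 1, 0) has no placed part ⇒ clear
+z: nearest on ray is rail@(1, 1, 2) ⇒ blocked

+z: blocked by rail; -y: clear; -z: clear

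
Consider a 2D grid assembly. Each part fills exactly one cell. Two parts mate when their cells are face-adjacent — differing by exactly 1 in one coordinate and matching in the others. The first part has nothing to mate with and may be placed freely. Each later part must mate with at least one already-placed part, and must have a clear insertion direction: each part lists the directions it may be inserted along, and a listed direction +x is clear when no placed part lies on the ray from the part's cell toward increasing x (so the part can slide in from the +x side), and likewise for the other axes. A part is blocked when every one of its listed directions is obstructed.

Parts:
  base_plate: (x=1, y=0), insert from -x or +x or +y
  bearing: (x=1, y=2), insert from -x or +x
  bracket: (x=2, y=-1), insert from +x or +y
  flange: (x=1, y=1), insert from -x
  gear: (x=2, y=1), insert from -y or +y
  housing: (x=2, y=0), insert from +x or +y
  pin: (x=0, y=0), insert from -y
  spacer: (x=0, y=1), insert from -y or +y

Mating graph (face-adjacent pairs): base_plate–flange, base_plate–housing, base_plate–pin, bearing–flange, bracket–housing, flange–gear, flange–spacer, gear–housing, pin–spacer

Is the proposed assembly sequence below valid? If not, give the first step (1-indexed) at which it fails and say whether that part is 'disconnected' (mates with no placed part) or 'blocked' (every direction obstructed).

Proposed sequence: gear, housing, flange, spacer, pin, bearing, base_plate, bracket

1. gear@(2, 1) [-y clear] — {gear}
2. housing@(2, 0) [+x clear] — {gear, housing}
3. flange@(1, 1) [-x clear] — {flange, gear, housing}
4. spacer@(0, 1) [-y clear] — {flange, gear, housing, spacer}
5. pin@(0, 0) [-y clear] — {flange, gear, housing, pin, spacer}
6. bearing@(1, 2) [-x clear] — {bearing, flange, gear, housing, pin, spacer}
7. base_plate@(1, 0) — -x/+x/+y all obstructed ⇒ blocked

Invalid at step 7 (blocked)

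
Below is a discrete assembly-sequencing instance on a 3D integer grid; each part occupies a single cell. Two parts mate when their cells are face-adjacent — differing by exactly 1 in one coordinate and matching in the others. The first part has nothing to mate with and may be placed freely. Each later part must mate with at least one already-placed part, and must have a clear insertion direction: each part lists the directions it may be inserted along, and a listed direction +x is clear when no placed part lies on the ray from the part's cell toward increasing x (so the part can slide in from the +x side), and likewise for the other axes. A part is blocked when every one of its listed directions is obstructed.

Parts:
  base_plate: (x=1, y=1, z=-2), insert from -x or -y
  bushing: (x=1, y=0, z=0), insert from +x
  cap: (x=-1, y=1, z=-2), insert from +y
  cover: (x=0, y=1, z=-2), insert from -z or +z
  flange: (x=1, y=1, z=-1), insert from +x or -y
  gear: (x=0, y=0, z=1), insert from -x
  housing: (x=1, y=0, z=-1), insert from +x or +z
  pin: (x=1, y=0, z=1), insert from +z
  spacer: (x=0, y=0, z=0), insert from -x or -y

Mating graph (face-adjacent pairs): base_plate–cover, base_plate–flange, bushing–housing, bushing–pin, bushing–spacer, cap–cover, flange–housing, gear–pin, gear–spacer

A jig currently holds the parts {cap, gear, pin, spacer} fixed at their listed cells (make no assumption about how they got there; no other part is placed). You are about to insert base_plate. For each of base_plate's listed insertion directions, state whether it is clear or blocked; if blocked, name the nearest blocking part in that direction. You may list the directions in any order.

-x: nearest on ray is cap@(-1, 1, -2) ⇒ blocked
-y: ray from base_plate(1, 1, -2) has no placed part ⇒ clear

-x: blocked by cap; -y: clear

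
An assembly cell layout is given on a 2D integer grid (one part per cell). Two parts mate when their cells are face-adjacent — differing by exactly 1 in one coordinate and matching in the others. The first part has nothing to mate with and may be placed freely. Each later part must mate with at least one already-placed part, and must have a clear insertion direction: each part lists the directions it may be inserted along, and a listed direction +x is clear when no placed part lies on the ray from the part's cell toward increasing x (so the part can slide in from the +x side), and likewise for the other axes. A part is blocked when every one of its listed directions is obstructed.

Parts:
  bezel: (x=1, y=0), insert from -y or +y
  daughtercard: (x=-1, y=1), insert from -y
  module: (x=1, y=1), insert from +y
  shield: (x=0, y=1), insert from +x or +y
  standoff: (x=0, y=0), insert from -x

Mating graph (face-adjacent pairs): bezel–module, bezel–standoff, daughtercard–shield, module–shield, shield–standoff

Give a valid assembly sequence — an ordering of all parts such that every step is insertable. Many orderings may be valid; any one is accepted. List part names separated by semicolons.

shield; module; bezel; standoff; daughtercard

1. shield@(0, 1) [+x clear] — {shield}
2. module@(1, 1) [+y clear] — {module, shield}
3. bezel@(1, 0) [-y clear] — {bezel, module, shield}
4. standoff@(0, 0) [-x clear] — {bezel, module, shield, standoff}
5. daughtercard@(-1, 1) [-y clear] — {bezel, daughtercard, module, shield, standoff}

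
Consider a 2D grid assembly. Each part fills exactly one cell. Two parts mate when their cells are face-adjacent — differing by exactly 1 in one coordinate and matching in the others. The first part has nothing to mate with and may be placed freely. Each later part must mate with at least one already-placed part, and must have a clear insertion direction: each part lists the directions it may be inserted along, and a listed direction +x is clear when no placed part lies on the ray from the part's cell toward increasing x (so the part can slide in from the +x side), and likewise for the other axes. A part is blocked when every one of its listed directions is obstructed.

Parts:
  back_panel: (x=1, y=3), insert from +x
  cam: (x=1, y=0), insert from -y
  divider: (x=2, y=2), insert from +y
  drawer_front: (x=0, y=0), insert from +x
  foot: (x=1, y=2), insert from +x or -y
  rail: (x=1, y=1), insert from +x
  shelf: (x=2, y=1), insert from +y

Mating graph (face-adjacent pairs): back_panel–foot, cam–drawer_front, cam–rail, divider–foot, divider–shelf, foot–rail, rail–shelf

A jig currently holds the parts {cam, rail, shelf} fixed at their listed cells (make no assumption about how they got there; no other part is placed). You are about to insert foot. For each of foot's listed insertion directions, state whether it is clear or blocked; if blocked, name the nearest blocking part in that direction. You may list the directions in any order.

+x: clear; -y: blocked by rail

+x: ray from foot(1, 2) has no placed part ⇒ clear
-y: nearest on ray is rail@(1, 1) ⇒ blocked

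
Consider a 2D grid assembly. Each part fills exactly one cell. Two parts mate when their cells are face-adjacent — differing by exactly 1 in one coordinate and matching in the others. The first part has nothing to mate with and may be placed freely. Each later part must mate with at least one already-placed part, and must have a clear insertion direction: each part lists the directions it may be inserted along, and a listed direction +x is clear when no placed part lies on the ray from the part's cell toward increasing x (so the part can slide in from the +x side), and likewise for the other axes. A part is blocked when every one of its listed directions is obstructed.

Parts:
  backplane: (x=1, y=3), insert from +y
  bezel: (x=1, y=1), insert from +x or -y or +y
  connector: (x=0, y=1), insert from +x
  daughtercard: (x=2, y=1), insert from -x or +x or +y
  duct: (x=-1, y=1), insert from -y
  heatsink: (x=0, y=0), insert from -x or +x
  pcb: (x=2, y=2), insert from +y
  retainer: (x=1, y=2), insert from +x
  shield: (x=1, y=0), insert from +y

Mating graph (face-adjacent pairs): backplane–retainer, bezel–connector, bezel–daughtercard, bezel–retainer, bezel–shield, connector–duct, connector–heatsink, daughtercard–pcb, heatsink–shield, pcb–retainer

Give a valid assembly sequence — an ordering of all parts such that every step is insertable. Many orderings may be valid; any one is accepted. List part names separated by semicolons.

shield; heatsink; connector; duct; bezel; retainer; backplane; pcb; daughtercard

1. shield@(1, 0) [+y clear] — {shield}
2. heatsink@(0, 0) [-x clear] — {heatsink, shield}
3. connector@(0, 1) [+x clear] — {connector, heatsink, shield}
4. duct@(-1, 1) [-y clear] — {connector, duct, heatsink, shield}
5. bezel@(1, 1) [+x clear] — {bezel, connector, duct, heatsink, shield}
6. retainer@(1, 2) [+x clear] — {bezel, connector, duct, heatsink, retainer, shield}
7. backplane@(1, 3) [+y clear] — {backplane, bezel, connector, duct, heatsink, retainer, shield}
8. pcb@(2, 2) [+y clear] — {backplane, bezel, connector, duct, heatsink, pcb, retainer, shield}
9. daughtercard@(2, 1) [+x clear] — {backplane, bezel, connector, daughtercard, duct, heatsink, pcb, retainer, shield}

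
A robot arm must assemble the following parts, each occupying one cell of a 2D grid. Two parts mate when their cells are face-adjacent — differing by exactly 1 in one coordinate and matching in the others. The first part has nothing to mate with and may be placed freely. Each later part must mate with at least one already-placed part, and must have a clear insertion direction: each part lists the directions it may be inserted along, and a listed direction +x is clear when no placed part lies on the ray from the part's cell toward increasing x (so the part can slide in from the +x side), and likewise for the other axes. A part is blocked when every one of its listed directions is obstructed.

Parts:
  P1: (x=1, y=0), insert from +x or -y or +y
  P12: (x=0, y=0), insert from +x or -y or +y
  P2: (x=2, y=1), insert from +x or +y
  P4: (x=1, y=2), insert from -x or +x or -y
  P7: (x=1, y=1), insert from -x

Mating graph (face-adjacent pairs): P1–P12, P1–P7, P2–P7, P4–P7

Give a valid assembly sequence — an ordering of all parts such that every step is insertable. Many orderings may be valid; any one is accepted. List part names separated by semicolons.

1. P2@(2, 1) [+x clear] — {P2}
2. P7@(1, 1) [-x clear] — {P2, P7}
3. P4@(1, 2) [-x clear] — {P2, P4, P7}
4. P1@(1, 0) [+x clear] — {P1, P2, P4, P7}
5. P12@(0, 0) [-y clear] — {P1, P12, P2, P4, P7}

P2; P7; P4; P1; P12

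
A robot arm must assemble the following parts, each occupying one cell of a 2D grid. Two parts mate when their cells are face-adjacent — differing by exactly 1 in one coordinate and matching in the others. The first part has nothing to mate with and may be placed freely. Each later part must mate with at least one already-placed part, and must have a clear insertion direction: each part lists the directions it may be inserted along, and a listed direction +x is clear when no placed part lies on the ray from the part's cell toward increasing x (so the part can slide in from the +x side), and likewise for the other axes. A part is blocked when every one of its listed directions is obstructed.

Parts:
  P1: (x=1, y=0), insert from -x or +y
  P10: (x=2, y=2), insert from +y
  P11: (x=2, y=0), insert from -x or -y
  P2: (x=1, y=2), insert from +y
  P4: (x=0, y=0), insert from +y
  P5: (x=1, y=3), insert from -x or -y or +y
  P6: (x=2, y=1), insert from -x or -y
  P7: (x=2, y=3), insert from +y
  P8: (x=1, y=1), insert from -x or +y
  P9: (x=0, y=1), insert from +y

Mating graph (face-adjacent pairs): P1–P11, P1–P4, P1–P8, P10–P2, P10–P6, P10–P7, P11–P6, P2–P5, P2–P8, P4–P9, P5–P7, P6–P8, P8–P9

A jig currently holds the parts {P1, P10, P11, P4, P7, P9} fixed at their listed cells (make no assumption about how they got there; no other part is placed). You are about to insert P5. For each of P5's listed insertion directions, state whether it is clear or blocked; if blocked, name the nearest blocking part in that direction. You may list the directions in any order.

+y: clear; -x: clear; -y: blocked by P1

-x: ray from P5(1, 3) has no placed part ⇒ clear
-y: nearest on ray is P1@(1, 0) ⇒ blocked
+y: ray from P5(1, 3) has no placed part ⇒ clear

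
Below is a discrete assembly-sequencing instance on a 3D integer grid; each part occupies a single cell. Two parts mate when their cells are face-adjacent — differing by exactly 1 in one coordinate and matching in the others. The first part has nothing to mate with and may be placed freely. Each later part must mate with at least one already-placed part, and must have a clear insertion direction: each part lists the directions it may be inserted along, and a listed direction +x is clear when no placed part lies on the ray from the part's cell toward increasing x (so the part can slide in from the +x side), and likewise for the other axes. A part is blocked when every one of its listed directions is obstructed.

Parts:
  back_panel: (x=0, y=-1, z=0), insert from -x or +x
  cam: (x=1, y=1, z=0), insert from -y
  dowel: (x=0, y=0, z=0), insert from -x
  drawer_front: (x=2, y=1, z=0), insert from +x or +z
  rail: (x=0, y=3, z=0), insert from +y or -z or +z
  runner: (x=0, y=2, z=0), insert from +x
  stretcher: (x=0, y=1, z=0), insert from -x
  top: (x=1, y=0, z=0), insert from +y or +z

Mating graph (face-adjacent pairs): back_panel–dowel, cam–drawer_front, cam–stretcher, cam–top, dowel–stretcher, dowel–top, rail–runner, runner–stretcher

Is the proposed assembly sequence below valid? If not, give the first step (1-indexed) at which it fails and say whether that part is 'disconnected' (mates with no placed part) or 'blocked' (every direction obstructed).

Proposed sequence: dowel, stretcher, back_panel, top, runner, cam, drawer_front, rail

Invalid at step 6 (blocked)

1. dowel@(0, 0, 0) [-x clear] — {dowel}
2. stretcher@(0, 1, 0) [-x clear] — {dowel, stretcher}
3. back_panel@(0, -1, 0) [-x clear] — {back_panel, dowel, stretcher}
4. top@(1, 0, 0) [+y clear] — {back_panel, dowel, stretcher, top}
5. runner@(0, 2, 0) [+x clear] — {back_panel, dowel, runner, stretcher, top}
6. cam@(1, 1, 0) — -y all obstructed ⇒ blocked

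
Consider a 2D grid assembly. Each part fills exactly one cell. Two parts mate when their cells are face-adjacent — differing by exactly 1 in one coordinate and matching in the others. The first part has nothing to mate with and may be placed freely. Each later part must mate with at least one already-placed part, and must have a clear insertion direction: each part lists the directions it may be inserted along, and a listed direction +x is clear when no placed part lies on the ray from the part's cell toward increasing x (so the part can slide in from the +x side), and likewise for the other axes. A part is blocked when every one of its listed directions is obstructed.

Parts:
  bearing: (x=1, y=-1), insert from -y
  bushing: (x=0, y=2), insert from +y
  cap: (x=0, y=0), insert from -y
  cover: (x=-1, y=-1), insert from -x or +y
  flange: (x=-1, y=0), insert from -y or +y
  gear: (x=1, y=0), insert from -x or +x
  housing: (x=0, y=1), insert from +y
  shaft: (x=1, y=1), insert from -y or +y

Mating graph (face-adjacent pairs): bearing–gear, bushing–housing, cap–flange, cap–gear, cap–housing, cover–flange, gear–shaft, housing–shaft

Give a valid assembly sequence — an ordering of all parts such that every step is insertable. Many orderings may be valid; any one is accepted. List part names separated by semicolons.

1. cover@(-1, -1) [-x clear] — {cover}
2. flange@(-1, 0) [+y clear] — {cover, flange}
3. cap@(0, 0) [-y clear] — {cap, cover, flange}
4. gear@(1, 0) [+x clear] — {cap, cover, flange, gear}
5. shaft@(1, 1) [+y clear] — {cap, cover, flange, gear, shaft}
6. housing@(0, 1) [+y clear] — {cap, cover, flange, gear, housing, shaft}
7. bearing@(1, -1) [-y clear] — {bearing, cap, cover, flange, gear, housing, shaft}
8. bushing@(0, 2) [+y clear] — {bearing, bushing, cap, cover, flange, gear, housing, shaft}

cover; flange; cap; gear; shaft; housing; bearing; bushing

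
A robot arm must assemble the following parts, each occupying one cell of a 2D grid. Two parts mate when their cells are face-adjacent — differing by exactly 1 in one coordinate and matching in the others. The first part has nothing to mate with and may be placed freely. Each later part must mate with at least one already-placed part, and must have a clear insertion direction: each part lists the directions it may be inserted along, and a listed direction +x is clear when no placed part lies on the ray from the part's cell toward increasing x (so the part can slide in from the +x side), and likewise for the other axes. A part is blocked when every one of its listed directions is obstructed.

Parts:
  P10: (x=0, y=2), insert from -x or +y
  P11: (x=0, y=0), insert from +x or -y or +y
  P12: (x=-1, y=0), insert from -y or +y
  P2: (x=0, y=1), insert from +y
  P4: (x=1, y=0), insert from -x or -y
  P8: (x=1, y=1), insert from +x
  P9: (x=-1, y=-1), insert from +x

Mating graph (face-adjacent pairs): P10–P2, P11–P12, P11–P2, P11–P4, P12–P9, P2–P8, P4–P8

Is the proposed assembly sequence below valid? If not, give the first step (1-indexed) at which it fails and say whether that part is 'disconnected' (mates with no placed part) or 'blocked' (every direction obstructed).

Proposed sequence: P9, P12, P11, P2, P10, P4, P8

1. P9@(-1, -1) [+x clear] — {P9}
2. P12@(-1, 0) [+y clear] — {P12, P9}
3. P11@(0, 0) [+x clear] — {P11, P12, P9}
4. P2@(0, 1) [+y clear] — {P11, P12, P2, P9}
5. P10@(0, 2) [-x clear] — {P10, P11, P12, P2, P9}
6. P4@(1, 0) [-y clear] — {P10, P11, P12, P2, P4, P9}
7. P8@(1, 1) [+x clear] — {P10, P11, P12, P2, P4, P8, P9}

Valid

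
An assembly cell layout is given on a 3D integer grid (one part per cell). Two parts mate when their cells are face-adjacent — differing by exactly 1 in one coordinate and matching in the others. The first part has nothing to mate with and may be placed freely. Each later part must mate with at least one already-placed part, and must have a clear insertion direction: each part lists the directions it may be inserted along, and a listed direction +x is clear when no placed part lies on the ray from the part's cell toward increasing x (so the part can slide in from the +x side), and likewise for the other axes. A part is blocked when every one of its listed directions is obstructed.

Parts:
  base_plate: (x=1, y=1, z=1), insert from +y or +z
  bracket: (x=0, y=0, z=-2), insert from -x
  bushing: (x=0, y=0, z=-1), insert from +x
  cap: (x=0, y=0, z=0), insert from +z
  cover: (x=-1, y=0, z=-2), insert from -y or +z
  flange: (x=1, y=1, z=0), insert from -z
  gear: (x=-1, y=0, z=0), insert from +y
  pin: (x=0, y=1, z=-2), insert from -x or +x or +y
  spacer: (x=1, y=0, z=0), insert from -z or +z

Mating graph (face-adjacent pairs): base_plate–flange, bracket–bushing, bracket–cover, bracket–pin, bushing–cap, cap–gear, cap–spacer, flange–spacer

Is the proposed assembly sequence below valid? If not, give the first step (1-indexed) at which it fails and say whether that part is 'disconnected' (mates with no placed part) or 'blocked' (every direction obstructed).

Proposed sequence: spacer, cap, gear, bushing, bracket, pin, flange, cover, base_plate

Valid

1. spacer@(1, 0, 0) [-z clear] — {spacer}
2. cap@(0, 0, 0) [+z clear] — {cap, spacer}
3. gear@(-1, 0, 0) [+y clear] — {cap, gear, spacer}
4. bushing@(0, 0, -1) [+x clear] — {bushing, cap, gear, spacer}
5. bracket@(0, 0, -2) [-x clear] — {bracket, bushing, cap, gear, spacer}
6. pin@(0, 1, -2) [-x clear] — {bracket, bushing, cap, gear, pin, spacer}
7. flange@(1, 1, 0) [-z clear] — {bracket, bushing, cap, flange, gear, pin, spacer}
8. cover@(-1, 0, -2) [-y clear] — {bracket, bushing, cap, cover, flange, gear, pin, spacer}
9. base_plate@(1, 1, 1) [+y clear] — {base_plate, bracket, bushing, cap, cover, flange, gear, pin, spacer}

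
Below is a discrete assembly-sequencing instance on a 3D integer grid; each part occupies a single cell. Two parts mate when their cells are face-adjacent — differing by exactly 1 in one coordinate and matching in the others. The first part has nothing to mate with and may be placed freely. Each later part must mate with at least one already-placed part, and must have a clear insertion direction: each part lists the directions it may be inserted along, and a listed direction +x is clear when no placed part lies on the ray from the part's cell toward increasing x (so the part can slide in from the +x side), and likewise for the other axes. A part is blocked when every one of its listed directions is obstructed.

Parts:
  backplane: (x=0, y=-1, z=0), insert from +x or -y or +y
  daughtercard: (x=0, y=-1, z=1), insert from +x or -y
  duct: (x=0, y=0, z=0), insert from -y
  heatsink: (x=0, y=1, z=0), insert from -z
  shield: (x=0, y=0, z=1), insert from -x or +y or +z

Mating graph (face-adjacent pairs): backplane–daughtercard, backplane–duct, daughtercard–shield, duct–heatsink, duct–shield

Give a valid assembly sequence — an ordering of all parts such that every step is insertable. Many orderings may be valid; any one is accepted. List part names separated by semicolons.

1. heatsink@(0, 1, 0) [-z clear] — {heatsink}
2. duct@(0, 0, 0) [-y clear] — {duct, heatsink}
3. backplane@(0, -1, 0) [+x clear] — {backplane, duct, heatsink}
4. shield@(0, 0, 1) [-x clear] — {backplane, duct, heatsink, shield}
5. daughtercard@(0, -1, 1) [+x clear] — {backplane, daughtercard, duct, heatsink, shield}

heatsink; duct; backplane; shield; daughtercard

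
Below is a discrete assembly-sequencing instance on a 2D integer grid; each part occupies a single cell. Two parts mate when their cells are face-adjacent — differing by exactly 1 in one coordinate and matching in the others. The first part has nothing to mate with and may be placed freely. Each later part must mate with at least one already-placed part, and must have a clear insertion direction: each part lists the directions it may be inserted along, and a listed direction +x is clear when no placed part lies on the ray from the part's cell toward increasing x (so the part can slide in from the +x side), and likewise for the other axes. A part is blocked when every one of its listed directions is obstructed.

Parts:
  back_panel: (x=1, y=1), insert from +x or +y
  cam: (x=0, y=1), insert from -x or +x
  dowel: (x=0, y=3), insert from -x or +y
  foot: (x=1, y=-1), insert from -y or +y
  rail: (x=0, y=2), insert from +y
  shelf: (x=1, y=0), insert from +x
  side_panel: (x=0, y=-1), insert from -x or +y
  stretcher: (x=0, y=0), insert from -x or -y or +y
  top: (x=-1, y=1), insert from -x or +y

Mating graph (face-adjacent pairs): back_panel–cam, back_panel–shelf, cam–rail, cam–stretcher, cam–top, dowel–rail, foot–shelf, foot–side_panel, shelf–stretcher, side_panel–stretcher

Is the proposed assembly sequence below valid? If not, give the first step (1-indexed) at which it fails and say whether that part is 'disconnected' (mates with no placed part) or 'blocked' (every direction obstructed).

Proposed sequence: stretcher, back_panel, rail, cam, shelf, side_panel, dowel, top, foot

1. stretcher@(0, 0) [-x clear] — {stretcher}
2. back_panel@(1, 1) — no placed neighbour ⇒ disconnected

Invalid at step 2 (disconnected)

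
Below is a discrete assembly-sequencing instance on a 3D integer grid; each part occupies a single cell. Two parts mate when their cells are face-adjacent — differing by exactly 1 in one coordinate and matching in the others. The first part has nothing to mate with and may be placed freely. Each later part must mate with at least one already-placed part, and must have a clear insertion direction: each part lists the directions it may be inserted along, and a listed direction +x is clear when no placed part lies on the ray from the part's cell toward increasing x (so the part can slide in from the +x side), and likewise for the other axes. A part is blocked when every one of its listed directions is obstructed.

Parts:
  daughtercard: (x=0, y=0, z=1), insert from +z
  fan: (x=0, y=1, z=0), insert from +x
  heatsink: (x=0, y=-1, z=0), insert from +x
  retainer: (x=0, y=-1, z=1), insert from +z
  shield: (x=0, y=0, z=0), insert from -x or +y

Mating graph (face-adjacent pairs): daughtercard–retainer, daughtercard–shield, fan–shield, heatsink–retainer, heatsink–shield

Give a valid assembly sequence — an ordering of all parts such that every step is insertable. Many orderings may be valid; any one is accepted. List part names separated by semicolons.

heatsink; retainer; daughtercard; shield; fan

1. heatsink@(0, -1, 0) [+x clear] — {heatsink}
2. retainer@(0, -1, 1) [+z clear] — {heatsink, retainer}
3. daughtercard@(0, 0, 1) [+z clear] — {daughtercard, heatsink, retainer}
4. shield@(0, 0, 0) [-x clear] — {daughtercard, heatsink, retainer, shield}
5. fan@(0, 1, 0) [+x clear] — {daughtercard, fan, heatsink, retainer, shield}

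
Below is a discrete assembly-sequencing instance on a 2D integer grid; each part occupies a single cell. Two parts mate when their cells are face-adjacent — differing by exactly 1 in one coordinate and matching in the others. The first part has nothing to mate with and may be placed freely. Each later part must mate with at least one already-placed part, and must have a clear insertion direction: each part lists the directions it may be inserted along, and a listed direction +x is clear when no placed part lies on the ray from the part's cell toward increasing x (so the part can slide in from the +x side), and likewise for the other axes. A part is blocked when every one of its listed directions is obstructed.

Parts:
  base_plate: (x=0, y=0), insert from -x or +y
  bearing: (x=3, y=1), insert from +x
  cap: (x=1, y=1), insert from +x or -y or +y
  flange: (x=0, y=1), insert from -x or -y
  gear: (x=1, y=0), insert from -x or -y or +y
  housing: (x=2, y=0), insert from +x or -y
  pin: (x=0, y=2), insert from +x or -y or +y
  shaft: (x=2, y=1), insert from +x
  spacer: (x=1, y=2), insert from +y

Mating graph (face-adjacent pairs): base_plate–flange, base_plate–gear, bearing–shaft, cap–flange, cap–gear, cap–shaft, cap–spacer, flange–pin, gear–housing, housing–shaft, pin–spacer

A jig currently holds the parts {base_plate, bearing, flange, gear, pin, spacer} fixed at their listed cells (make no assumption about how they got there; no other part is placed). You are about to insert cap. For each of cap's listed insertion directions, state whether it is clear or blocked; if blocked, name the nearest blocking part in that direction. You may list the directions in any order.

+x: nearest on ray is bearing@(3, 1) ⇒ blocked
-y: nearest on ray is gear@(1, 0) ⇒ blocked
+y: nearest on ray is spacer@(1, 2) ⇒ blocked

+x: blocked by bearing; +y: blocked by spacer; -y: blocked by gear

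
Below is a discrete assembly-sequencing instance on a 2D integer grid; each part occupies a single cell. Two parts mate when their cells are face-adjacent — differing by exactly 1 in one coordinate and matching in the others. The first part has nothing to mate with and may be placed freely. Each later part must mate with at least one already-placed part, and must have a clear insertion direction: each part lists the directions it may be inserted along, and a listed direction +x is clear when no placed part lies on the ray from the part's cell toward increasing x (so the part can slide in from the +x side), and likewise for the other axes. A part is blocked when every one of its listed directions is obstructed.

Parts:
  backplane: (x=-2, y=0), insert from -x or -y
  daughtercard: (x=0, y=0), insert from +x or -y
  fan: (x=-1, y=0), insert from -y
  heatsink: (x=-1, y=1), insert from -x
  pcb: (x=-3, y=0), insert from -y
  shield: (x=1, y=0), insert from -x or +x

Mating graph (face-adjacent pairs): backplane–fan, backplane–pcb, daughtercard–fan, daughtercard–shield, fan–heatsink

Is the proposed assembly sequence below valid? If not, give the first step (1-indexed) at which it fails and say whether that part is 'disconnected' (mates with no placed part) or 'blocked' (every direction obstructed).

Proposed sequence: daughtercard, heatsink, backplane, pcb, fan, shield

1. daughtercard@(0, 0) [+x clear] — {daughtercard}
2. heatsink@(-1, 1) — no placed neighbour ⇒ disconnected

Invalid at step 2 (disconnected)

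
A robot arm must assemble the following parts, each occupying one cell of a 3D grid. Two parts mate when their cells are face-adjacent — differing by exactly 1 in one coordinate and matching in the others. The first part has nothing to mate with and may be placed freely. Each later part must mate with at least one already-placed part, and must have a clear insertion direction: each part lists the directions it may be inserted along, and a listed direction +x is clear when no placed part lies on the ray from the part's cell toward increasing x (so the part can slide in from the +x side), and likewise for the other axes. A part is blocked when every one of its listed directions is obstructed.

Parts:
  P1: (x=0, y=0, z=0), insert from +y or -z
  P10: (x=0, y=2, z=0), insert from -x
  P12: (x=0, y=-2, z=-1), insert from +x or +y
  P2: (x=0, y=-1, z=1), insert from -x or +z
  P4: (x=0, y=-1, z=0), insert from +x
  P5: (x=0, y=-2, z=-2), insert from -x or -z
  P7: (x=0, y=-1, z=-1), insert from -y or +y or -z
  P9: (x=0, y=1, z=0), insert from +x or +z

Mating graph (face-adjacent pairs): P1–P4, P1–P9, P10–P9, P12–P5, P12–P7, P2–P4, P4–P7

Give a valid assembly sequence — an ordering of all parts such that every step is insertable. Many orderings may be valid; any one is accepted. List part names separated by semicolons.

P1; P4; P7; P12; P9; P10; P5; P2

1. P1@(0, 0, 0) [+y clear] — {P1}
2. P4@(0, -1, 0) [+x clear] — {P1, P4}
3. P7@(0, -1, -1) [-y clear] — {P1, P4, P7}
4. P12@(0, -2, -1) [+x clear] — {P1, P12, P4, P7}
5. P9@(0, 1, 0) [+x clear] — {P1, P12, P4, P7, P9}
6. P10@(0, 2, 0) [-x clear] — {P1, P10, P12, P4, P7, P9}
7. P5@(0, -2, -2) [-x clear] — {P1, P10, P12, P4, P5, P7, P9}
8. P2@(0, -1, 1) [-x clear] — {P1, P10, P12, P2, P4, P5, P7, P9}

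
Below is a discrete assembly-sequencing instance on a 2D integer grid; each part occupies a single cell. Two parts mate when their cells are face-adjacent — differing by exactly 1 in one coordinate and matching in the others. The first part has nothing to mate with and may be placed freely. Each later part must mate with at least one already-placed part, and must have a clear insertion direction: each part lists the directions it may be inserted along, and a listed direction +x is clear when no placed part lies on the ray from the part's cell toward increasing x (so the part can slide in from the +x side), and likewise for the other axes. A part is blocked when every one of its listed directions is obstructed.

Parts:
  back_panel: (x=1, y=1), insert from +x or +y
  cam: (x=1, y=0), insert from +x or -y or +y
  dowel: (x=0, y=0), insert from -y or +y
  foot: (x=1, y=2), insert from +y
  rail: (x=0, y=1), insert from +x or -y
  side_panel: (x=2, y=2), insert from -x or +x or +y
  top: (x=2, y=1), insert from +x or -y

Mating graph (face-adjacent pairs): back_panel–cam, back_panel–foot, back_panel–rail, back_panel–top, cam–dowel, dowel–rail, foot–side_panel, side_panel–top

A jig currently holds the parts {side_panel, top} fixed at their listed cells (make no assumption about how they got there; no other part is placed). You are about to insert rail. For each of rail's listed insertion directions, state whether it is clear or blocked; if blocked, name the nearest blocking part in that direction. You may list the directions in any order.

+x: blocked by top; -y: clear

+x: nearest on ray is top@(2, 1) ⇒ blocked
-y: ray from rail(0, 1) has no placed part ⇒ clear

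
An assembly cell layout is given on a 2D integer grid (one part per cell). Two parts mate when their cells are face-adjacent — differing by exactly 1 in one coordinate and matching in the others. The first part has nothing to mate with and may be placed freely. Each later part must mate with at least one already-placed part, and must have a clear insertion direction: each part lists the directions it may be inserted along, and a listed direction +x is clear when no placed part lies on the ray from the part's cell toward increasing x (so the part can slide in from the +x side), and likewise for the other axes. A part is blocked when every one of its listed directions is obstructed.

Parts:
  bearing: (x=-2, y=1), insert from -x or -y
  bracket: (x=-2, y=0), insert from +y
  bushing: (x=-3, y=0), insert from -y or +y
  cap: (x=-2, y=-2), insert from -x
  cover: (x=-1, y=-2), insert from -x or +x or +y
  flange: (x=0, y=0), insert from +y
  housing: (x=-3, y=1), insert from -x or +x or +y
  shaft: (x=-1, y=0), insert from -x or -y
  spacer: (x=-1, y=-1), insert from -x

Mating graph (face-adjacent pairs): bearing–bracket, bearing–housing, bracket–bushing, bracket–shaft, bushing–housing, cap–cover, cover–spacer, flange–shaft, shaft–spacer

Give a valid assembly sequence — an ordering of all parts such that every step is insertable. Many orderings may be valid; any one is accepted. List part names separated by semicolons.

cap; cover; spacer; shaft; bracket; bushing; bearing; housing; flange

1. cap@(-2, -2) [-x clear] — {cap}
2. cover@(-1, -2) [+x clear] — {cap, cover}
3. spacer@(-1, -1) [-x clear] — {cap, cover, spacer}
4. shaft@(-1, 0) [-x clear] — {cap, cover, shaft, spacer}
5. bracket@(-2, 0) [+y clear] — {bracket, cap, cover, shaft, spacer}
6. bushing@(-3, 0) [-y clear] — {bracket, bushing, cap, cover, shaft, spacer}
7. bearing@(-2, 1) [-x clear] — {bearing, bracket, bushing, cap, cover, shaft, spacer}
8. housing@(-3, 1) [-x clear] — {bearing, bracket, bushing, cap, cover, housing, shaft, spacer}
9. flange@(0, 0) [+y clear] — {bearing, bracket, bushing, cap, cover, flange, housing, shaft, spacer}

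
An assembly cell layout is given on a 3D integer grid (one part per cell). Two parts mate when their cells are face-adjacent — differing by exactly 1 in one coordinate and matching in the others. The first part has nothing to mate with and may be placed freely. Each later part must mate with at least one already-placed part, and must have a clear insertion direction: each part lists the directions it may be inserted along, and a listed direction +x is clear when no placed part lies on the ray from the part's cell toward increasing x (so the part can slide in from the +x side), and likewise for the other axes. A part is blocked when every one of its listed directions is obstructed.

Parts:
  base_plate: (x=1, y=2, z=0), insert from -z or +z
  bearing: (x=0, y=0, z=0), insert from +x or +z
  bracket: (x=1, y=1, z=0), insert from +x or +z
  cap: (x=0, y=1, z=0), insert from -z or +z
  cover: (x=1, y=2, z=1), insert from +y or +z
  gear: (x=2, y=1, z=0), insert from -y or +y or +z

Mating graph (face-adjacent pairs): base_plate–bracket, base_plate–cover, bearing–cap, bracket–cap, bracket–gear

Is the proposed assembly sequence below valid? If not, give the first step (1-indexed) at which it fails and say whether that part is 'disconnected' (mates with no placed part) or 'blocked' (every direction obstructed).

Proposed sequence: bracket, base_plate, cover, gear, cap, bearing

1. bracket@(1, 1, 0) [+x clear] — {bracket}
2. base_plate@(1, 2, 0) [-z clear] — {base_plate, bracket}
3. cover@(1, 2, 1) [+y clear] — {base_plate, bracket, cover}
4. gear@(2, 1, 0) [-y clear] — {base_plate, bracket, cover, gear}
5. cap@(0, 1, 0) [-z clear] — {base_plate, bracket, cap, cover, gear}
6. bearing@(0, 0, 0) [+x clear] — {base_plate, bearing, bracket, cap, cover, gear}

Valid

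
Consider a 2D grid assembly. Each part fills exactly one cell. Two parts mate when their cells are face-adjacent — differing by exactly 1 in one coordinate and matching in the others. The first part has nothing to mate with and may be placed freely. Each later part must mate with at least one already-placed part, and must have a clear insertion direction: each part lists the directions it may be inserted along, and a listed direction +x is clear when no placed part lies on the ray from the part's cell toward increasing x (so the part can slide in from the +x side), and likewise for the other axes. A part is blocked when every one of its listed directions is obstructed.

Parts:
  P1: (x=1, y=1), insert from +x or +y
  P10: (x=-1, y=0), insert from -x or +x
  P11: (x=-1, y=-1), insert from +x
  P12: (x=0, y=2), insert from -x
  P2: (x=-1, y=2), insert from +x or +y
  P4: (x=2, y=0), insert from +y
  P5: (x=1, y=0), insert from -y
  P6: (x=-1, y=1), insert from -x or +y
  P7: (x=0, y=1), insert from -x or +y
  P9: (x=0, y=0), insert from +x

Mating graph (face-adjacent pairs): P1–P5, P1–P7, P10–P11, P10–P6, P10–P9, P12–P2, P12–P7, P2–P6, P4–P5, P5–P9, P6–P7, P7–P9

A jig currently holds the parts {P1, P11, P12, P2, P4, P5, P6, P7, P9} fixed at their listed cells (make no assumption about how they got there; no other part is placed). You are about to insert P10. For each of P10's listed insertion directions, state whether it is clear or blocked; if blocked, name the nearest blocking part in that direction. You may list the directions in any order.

-x: ray from P10(-1, 0) has no placed part ⇒ clear
+x: nearest on ray is P9@(0, 0) ⇒ blocked

+x: blocked by P9; -x: clear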